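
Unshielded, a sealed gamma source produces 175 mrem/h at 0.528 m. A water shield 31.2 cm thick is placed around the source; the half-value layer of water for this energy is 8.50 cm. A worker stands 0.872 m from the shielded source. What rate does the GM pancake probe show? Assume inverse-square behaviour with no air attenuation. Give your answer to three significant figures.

5.04 mrem/h

Distance alone: 175 × (0.528/0.872)² = 175 × 0.3666 = 64.16 mrem/h.
Shield: 31.2/8.50 = 3.671 half-value layers → attenuation 2^(−3.671) = 0.07851.
Combined: 64.16 × 0.07851 = 5.037 mrem/h.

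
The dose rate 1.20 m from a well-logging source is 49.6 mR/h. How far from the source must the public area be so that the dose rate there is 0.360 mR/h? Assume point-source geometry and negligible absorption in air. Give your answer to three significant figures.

By the inverse-square law, d₂ = d₁·√(I₁/I₂).
I₁/I₂ = 49.6/0.360 = 137.8, so d₂ = 1.20 × √137.8 = 14.09 m.

14.1 m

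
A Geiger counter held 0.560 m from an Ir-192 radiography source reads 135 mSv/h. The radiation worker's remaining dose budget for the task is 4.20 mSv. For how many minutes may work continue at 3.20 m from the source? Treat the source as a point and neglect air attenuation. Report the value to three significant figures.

By the inverse-square law, rate at 3.20 m:
135 × (0.560/3.20)² = 135 × 0.03063 = 4.135 mSv/h.
Stay time = 4.20 mSv ÷ 4.135 mSv/h = 1.016 h = 60.96 min.

61.0 min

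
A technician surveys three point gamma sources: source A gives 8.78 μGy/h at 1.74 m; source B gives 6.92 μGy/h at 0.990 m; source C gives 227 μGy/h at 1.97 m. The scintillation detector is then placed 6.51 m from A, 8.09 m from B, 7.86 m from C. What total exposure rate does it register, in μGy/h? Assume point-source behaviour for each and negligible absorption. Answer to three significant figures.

Each source contributes Iᵢ·(dᵢ/rᵢ)²; contributions add.
A: 8.78 × (1.74/6.51)² = 0.6272 μGy/h
B: 6.92 × (0.990/8.09)² = 0.1036 μGy/h
C: 227 × (1.97/7.86)² = 14.26 μGy/h
Total = 0.6272 + 0.1036 + 14.26 = 14.99 μGy/h.

15.0 μGy/h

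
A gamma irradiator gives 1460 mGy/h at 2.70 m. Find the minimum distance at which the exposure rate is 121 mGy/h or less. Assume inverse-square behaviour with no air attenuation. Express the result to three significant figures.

9.38 m

Since intensity falls as 1/r², d₂ = d₁·√(I₁/I₂).
I₁/I₂ = 1460/121 = 12.07, so d₂ = 2.70 × √12.07 = 9.380 m.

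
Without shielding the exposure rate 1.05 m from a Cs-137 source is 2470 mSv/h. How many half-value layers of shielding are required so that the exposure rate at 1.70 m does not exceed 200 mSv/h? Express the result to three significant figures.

At 1.70 m, distance alone gives (1.05/1.70)² = 0.3815, so 2470 × 0.3815 = 942.3 mSv/h.
Further attenuation needed: 942.3/200 = 4.712.
n = log₂(4.712) = 2.236 half-value layers.

2.24 half-value layers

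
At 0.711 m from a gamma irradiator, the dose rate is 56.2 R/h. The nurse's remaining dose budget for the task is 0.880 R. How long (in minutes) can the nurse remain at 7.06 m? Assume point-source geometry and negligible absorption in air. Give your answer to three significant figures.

Intensity scales as (d₁/d₂)², so rate at 7.06 m:
56.2 × (0.711/7.06)² = 56.2 × 0.01014 = 0.5699 R/h.
Stay time = 0.880 R ÷ 0.5699 R/h = 1.544 h = 92.64 min.

92.6 min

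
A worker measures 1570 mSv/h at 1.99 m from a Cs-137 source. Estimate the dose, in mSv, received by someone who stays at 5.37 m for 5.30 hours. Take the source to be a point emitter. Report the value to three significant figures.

Using I₁d₁² = I₂d₂², rate at 5.37 m:
1570 × (1.99/5.37)² = 1570 × 0.1373 = 215.6 mSv/h.
Dose = rate × time = 215.6 mSv/h × 5.300 h = 1143 mSv.

1140 mSv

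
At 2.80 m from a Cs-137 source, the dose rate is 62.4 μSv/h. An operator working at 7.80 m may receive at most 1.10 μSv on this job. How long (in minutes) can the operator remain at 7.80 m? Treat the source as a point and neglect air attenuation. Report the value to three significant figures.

By the inverse-square law, rate at 7.80 m:
62.4 × (2.80/7.80)² = 62.4 × 0.1289 = 8.043 μSv/h.
Stay time = 1.10 μSv ÷ 8.043 μSv/h = 0.1368 h = 8.208 min.

8.21 min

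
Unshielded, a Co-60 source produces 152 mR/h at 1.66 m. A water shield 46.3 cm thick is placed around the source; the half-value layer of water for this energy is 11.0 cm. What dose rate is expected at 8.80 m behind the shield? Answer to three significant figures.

0.292 mR/h

Distance alone: 152 × (1.66/8.80)² = 152 × 0.03558 = 5.408 mR/h.
Shield: 46.3/11.0 = 4.209 half-value layers → attenuation 2^(−4.209) = 0.05407.
Combined: 5.408 × 0.05407 = 0.2924 mR/h.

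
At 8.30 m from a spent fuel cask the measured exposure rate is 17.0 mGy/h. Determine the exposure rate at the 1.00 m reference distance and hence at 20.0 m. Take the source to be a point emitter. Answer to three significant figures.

1170 mGy/h; 2.93 mGy/h

Using I₁d₁² = I₂d₂²,
At 1.00 m: (8.30/1.00)² = 68.89, so 17.0 × 68.89 = 1171 mGy/h
At 20.0 m: 1171 × (1.00/20.0)² = 1171 × 0.002500 = 2.928 mGy/h.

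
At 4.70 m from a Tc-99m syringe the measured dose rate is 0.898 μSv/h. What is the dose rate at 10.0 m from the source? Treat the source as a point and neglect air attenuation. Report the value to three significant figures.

Using I₁d₁² = I₂d₂², scaling from 4.70 m to 10.0 m:
(4.70/10.0)² = 0.2209, so 0.898 × 0.2209 = 0.1984 μSv/h.

0.198 μSv/h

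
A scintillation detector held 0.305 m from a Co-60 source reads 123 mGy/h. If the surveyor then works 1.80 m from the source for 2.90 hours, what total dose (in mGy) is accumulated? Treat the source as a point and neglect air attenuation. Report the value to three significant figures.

Intensity scales as (d₁/d₂)², so rate at 1.80 m:
123 × (0.305/1.80)² = 123 × 0.02871 = 3.531 mGy/h.
Dose = rate × time = 3.531 mGy/h × 2.900 h = 10.24 mGy.

10.2 mGy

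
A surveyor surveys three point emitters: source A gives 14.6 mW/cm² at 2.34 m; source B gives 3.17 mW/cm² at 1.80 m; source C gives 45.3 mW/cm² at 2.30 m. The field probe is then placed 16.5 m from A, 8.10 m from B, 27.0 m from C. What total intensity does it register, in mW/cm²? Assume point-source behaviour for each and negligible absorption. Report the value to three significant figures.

Each source contributes Iᵢ·(dᵢ/rᵢ)²; contributions add.
A: 14.6 × (2.34/16.5)² = 0.2936 mW/cm²
B: 3.17 × (1.80/8.10)² = 0.1565 mW/cm²
C: 45.3 × (2.30/27.0)² = 0.3287 mW/cm²
Total = 0.2936 + 0.1565 + 0.3287 = 0.7788 mW/cm².

0.779 mW/cm²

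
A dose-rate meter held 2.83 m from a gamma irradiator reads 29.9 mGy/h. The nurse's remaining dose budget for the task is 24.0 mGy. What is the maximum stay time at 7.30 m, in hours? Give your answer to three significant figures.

5.34 h

By the inverse-square law, rate at 7.30 m:
29.9 × (2.83/7.30)² = 29.9 × 0.1503 = 4.494 mGy/h.
Stay time = 24.0 mGy ÷ 4.494 mGy/h = 5.340 h.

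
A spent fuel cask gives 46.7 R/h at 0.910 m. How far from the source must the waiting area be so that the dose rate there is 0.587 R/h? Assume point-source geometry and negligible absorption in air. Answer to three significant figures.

8.12 m

By the inverse-square law, d₂ = d₁·√(I₁/I₂).
I₁/I₂ = 46.7/0.587 = 79.56, so d₂ = 0.910 × √79.56 = 8.117 m.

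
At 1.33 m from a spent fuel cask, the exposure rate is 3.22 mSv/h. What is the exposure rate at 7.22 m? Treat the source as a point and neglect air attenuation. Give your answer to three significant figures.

0.109 mSv/h

Using I₁d₁² = I₂d₂², the rate at 7.22 m is
3.22 × (1.33/7.22)² = 3.22 × 0.03393 = 0.1093 mSv/h.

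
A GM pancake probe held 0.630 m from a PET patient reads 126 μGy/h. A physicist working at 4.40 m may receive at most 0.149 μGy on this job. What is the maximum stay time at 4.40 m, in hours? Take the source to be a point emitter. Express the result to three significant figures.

Applying the 1/r² law, rate at 4.40 m:
126 × (0.630/4.40)² = 126 × 0.02050 = 2.583 μGy/h.
Stay time = 0.149 μGy ÷ 2.583 μGy/h = 0.05768 h.

0.0577 h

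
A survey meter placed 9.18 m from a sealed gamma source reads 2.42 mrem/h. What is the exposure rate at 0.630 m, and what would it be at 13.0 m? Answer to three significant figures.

Using I₁d₁² = I₂d₂²,
At 0.630 m: 2.42 × (9.18/0.630)² = 2.42 × 212.3 = 513.8 mrem/h
At 13.0 m: 513.8 × (0.630/13.0)² = 513.8 × 0.002349 = 1.207 mrem/h.

514 mrem/h; 1.21 mrem/h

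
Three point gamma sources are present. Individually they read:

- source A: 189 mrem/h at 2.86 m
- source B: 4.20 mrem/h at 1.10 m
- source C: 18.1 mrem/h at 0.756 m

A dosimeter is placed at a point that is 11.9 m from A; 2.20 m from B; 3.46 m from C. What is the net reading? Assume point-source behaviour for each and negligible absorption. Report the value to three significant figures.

12.8 mrem/h

Each source contributes Iᵢ·(dᵢ/rᵢ)²; contributions add.
A: 189 × (2.86/11.9)² = 10.92 mrem/h
B: 4.20 × (1.10/2.20)² = 1.050 mrem/h
C: 18.1 × (0.756/3.46)² = 0.8641 mrem/h
Total = 10.92 + 1.050 + 0.8641 = 12.83 mrem/h.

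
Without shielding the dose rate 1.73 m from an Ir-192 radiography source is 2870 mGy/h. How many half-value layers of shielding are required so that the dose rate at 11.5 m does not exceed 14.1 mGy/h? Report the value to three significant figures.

At 11.5 m, distance alone gives 2870 × (1.73/11.5)² = 2870 × 0.02263 = 64.95 mGy/h.
Further attenuation needed: 64.95/14.1 = 4.606.
n = log₂(4.606) = 2.204 half-value layers.

2.20 half-value layers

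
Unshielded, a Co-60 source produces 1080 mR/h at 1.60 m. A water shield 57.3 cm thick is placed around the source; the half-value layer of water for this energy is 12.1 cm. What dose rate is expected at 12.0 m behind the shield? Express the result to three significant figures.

Distance alone: 1080 × (1.60/12.0)² = 1080 × 0.01778 = 19.20 mR/h.
Shield: 57.3/12.1 = 4.736 half-value layers → attenuation 2^(−4.736) = 0.03753.
Combined: 19.20 × 0.03753 = 0.7206 mR/h.

0.721 mR/h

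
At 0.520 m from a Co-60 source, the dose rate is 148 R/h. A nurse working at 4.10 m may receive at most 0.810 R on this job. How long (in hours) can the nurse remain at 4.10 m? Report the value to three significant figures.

0.340 h

By the inverse-square law, rate at 4.10 m:
(0.520/4.10)² = 0.01609, so 148 × 0.01609 = 2.381 R/h.
Stay time = 0.810 R ÷ 2.381 R/h = 0.3402 h.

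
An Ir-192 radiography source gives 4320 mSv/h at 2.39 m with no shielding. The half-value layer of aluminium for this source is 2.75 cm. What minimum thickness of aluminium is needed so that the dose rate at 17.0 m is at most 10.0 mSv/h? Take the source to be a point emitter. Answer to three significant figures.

8.51 cm

At 17.0 m, distance alone gives (2.39/17.0)² = 0.01977, so 4320 × 0.01977 = 85.41 mSv/h.
Further attenuation needed: 85.41/10.0 = 8.541.
n = log₂(8.541) = 3.094 half-value layers.
Thickness = 3.094 × 2.75 cm = 8.508 cm.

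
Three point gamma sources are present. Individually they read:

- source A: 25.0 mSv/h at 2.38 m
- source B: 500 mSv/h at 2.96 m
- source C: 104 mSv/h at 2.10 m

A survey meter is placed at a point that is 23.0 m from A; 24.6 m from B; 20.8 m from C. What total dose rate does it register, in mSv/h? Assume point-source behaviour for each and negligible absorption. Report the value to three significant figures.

By superposition, sum each source's inverse-square contribution:
A: 25.0 × (2.38/23.0)² = 0.2677 mSv/h
B: 500 × (2.96/24.6)² = 7.239 mSv/h
C: 104 × (2.10/20.8)² = 1.060 mSv/h
Total = 0.2677 + 7.239 + 1.060 = 8.567 mSv/h.

8.57 mSv/h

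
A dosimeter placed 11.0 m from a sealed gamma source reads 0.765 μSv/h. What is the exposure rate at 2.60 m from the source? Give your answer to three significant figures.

Using I₁d₁² = I₂d₂², scaling from 11.0 m to 2.60 m:
0.765 × (11.0/2.60)² = 0.765 × 17.90 = 13.69 μSv/h.

13.7 μSv/h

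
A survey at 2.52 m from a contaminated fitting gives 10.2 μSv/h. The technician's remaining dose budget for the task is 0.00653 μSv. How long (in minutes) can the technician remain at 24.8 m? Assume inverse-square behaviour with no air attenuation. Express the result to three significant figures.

3.72 min

Intensity scales as (d₁/d₂)², so rate at 24.8 m:
(2.52/24.8)² = 0.01033, so 10.2 × 0.01033 = 0.1054 μSv/h.
Stay time = 0.00653 μSv ÷ 0.1054 μSv/h = 0.06195 h = 3.717 min.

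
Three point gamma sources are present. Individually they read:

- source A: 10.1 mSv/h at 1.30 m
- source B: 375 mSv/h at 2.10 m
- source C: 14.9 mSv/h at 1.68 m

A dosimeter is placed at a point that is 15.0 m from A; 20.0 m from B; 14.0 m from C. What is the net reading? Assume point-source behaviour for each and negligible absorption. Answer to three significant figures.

4.42 mSv/h

By superposition, sum each source's inverse-square contribution:
A: 10.1 × (1.30/15.0)² = 0.07586 mSv/h
B: 375 × (2.10/20.0)² = 4.134 mSv/h
C: 14.9 × (1.68/14.0)² = 0.2146 mSv/h
Total = 0.07586 + 4.134 + 0.2146 = 4.424 mSv/h.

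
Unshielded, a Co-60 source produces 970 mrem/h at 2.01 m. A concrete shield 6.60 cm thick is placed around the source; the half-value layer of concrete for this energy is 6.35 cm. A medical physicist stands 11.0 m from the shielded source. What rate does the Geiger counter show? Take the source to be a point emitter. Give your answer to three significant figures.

15.8 mrem/h

Distance alone: 970 × (2.01/11.0)² = 970 × 0.03339 = 32.39 mrem/h.
Shield: 6.60/6.35 = 1.039 half-value layers → attenuation 2^(−1.039) = 0.4867.
Combined: 32.39 × 0.4867 = 15.76 mrem/h.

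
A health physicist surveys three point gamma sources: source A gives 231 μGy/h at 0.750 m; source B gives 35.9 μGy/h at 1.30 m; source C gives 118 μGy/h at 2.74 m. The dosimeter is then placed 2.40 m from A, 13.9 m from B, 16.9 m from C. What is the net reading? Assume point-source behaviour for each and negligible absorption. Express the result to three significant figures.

Each source contributes Iᵢ·(dᵢ/rᵢ)²; contributions add.
A: 231 × (0.750/2.40)² = 22.56 μGy/h
B: 35.9 × (1.30/13.9)² = 0.3140 μGy/h
C: 118 × (2.74/16.9)² = 3.102 μGy/h
Total = 22.56 + 0.3140 + 3.102 = 25.98 μGy/h.

26.0 μGy/h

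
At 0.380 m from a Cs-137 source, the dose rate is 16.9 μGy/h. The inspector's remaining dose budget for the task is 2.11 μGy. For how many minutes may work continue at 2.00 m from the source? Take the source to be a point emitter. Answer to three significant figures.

Applying the 1/r² law, rate at 2.00 m:
16.9 × (0.380/2.00)² = 16.9 × 0.03610 = 0.6101 μGy/h.
Stay time = 2.11 μGy ÷ 0.6101 μGy/h = 3.458 h = 207.5 min.

208 min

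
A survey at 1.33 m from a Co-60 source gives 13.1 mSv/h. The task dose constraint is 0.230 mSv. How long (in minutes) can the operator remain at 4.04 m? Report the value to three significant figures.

By the inverse-square law, rate at 4.04 m:
(1.33/4.04)² = 0.1084, so 13.1 × 0.1084 = 1.420 mSv/h.
Stay time = 0.230 mSv ÷ 1.420 mSv/h = 0.1620 h = 9.720 min.

9.72 min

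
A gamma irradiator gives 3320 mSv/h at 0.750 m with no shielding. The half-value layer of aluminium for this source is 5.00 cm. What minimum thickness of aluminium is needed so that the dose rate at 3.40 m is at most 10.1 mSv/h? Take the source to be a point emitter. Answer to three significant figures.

At 3.40 m, distance alone gives 3320 × (0.750/3.40)² = 3320 × 0.04866 = 161.6 mSv/h.
Further attenuation needed: 161.6/10.1 = 16.00.
n = log₂(16.00) = 4.000 half-value layers.
Thickness = 4.000 × 5.00 cm = 20.00 cm.

20.0 cm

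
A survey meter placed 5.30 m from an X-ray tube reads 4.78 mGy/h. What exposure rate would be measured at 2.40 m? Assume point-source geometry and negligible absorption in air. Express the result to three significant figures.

23.3 mGy/h

By the inverse-square law, scaling from 5.30 m to 2.40 m:
(5.30/2.40)² = 4.877, so 4.78 × 4.877 = 23.31 mGy/h.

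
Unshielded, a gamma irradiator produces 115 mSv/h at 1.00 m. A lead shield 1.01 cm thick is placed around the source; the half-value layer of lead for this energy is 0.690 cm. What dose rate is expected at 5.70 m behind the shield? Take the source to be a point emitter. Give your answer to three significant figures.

1.28 mSv/h

Distance alone: 115 × (1.00/5.70)² = 115 × 0.03078 = 3.540 mSv/h.
Shield: 1.01/0.690 = 1.464 half-value layers → attenuation 2^(−1.464) = 0.3625.
Combined: 3.540 × 0.3625 = 1.283 mSv/h.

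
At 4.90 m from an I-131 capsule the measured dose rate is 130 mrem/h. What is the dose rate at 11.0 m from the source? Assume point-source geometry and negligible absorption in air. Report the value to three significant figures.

25.8 mrem/h

Since intensity falls as 1/r², scaling from 4.90 m to 11.0 m:
(4.90/11.0)² = 0.1984, so 130 × 0.1984 = 25.79 mrem/h.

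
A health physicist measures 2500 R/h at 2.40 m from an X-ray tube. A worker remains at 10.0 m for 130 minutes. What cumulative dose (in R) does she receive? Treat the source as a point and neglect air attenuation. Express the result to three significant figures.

312 R

Intensity scales as (d₁/d₂)², so rate at 10.0 m:
(2.40/10.0)² = 0.05760, so 2500 × 0.05760 = 144.0 R/h.
Dose = rate × time = 144.0 R/h × 2.167 h = 312.0 R.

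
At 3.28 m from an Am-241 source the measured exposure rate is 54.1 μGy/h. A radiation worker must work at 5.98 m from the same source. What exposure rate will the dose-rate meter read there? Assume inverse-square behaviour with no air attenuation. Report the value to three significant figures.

Intensity scales as (d₁/d₂)², so scaling from 3.28 m to 5.98 m:
54.1 × (3.28/5.98)² = 54.1 × 0.3008 = 16.27 μGy/h.

16.3 μGy/h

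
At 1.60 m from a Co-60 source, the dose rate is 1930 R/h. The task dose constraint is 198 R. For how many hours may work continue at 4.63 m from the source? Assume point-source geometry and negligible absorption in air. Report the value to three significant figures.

0.859 h

Using I₁d₁² = I₂d₂², rate at 4.63 m:
(1.60/4.63)² = 0.1194, so 1930 × 0.1194 = 230.4 R/h.
Stay time = 198 R ÷ 230.4 R/h = 0.8594 h.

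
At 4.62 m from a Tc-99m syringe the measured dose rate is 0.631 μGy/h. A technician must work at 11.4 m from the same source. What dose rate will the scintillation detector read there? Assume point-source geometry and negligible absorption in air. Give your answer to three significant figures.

Intensity scales as (d₁/d₂)², so scaling from 4.62 m to 11.4 m:
(4.62/11.4)² = 0.1642, so 0.631 × 0.1642 = 0.1036 μGy/h.

0.104 μGy/h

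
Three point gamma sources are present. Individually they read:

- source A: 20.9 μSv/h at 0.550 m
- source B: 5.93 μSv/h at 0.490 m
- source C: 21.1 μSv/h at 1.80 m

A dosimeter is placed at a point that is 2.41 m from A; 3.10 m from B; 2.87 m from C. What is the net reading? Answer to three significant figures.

9.54 μSv/h

By superposition, sum each source's inverse-square contribution:
A: 20.9 × (0.550/2.41)² = 1.089 μSv/h
B: 5.93 × (0.490/3.10)² = 0.1482 μSv/h
C: 21.1 × (1.80/2.87)² = 8.300 μSv/h
Total = 1.089 + 0.1482 + 8.300 = 9.537 μSv/h.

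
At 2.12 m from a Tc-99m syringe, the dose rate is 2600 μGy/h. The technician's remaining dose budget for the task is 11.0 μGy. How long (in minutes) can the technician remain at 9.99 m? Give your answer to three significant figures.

Using I₁d₁² = I₂d₂², rate at 9.99 m:
2600 × (2.12/9.99)² = 2600 × 0.04503 = 117.1 μGy/h.
Stay time = 11.0 μGy ÷ 117.1 μGy/h = 0.09394 h = 5.636 min.

5.64 min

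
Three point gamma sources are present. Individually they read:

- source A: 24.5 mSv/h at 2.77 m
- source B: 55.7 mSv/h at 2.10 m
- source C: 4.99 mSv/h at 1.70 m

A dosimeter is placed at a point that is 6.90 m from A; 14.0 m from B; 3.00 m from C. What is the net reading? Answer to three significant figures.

Each source contributes Iᵢ·(dᵢ/rᵢ)²; contributions add.
A: 24.5 × (2.77/6.90)² = 3.948 mSv/h
B: 55.7 × (2.10/14.0)² = 1.253 mSv/h
C: 4.99 × (1.70/3.00)² = 1.602 mSv/h
Total = 3.948 + 1.253 + 1.602 = 6.803 mSv/h.

6.80 mSv/h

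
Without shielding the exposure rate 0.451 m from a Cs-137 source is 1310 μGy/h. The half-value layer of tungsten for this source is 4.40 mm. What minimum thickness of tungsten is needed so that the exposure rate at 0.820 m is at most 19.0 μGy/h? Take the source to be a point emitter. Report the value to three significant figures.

At 0.820 m, distance alone gives (0.451/0.820)² = 0.3025, so 1310 × 0.3025 = 396.3 μGy/h.
Further attenuation needed: 396.3/19.0 = 20.86.
n = log₂(20.86) = 4.383 half-value layers.
Thickness = 4.383 × 4.40 mm = 19.29 mm.

19.3 mm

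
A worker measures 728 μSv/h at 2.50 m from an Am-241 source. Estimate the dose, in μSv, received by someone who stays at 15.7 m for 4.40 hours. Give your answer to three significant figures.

81.2 μSv

Using I₁d₁² = I₂d₂², rate at 15.7 m:
(2.50/15.7)² = 0.02536, so 728 × 0.02536 = 18.46 μSv/h.
Dose = rate × time = 18.46 μSv/h × 4.400 h = 81.22 μSv.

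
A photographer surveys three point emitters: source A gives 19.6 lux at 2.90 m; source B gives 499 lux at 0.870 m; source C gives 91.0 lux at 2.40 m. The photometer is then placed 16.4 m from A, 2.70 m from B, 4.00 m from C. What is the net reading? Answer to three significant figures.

85.2 lux

Each source contributes Iᵢ·(dᵢ/rᵢ)²; contributions add.
A: 19.6 × (2.90/16.4)² = 0.6129 lux
B: 499 × (0.870/2.70)² = 51.81 lux
C: 91.0 × (2.40/4.00)² = 32.76 lux
Total = 0.6129 + 51.81 + 32.76 = 85.18 lux.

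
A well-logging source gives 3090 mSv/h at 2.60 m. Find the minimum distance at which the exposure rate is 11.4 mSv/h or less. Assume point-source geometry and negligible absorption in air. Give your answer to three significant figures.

Intensity scales as (d₁/d₂)², so d₂ = d₁·√(I₁/I₂).
I₁/I₂ = 3090/11.4 = 271.1, so d₂ = 2.60 × √271.1 = 42.81 m.

42.8 m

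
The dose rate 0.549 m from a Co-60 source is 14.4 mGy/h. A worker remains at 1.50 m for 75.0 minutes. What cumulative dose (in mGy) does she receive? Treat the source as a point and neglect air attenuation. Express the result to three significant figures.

Applying the 1/r² law, rate at 1.50 m:
14.4 × (0.549/1.50)² = 14.4 × 0.1340 = 1.930 mGy/h.
Dose = rate × time = 1.930 mGy/h × 1.250 h = 2.413 mGy.

2.41 mGy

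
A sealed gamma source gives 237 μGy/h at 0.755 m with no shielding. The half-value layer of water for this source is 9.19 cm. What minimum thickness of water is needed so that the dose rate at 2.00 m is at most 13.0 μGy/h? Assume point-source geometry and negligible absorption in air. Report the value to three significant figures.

12.7 cm

At 2.00 m, distance alone gives 237 × (0.755/2.00)² = 237 × 0.1425 = 33.77 μGy/h.
Further attenuation needed: 33.77/13.0 = 2.598.
n = log₂(2.598) = 1.377 half-value layers.
Thickness = 1.377 × 9.19 cm = 12.65 cm.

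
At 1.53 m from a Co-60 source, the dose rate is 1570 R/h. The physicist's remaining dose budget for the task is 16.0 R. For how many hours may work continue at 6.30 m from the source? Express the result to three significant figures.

Since intensity falls as 1/r², rate at 6.30 m:
1570 × (1.53/6.30)² = 1570 × 0.05898 = 92.60 R/h.
Stay time = 16.0 R ÷ 92.60 R/h = 0.1728 h.

0.173 h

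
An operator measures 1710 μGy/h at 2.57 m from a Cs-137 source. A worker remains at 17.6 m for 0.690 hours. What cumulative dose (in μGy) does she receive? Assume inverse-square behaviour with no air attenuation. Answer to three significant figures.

Applying the 1/r² law, rate at 17.6 m:
(2.57/17.6)² = 0.02132, so 1710 × 0.02132 = 36.46 μGy/h.
Dose = rate × time = 36.46 μGy/h × 0.6900 h = 25.16 μGy.

25.2 μGy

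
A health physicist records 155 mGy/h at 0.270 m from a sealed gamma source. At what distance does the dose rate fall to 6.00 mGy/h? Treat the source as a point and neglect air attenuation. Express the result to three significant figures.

1.37 m

By the inverse-square law, d₂ = d₁·√(I₁/I₂).
I₁/I₂ = 155/6.00 = 25.83, so d₂ = 0.270 × √25.83 = 1.372 m.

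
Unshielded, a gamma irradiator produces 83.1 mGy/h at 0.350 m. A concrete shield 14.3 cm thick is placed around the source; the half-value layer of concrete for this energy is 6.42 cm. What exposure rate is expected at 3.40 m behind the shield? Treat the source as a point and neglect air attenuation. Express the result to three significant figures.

0.188 mGy/h

Distance alone: (0.350/3.40)² = 0.01060, so 83.1 × 0.01060 = 0.8809 mGy/h.
Shield: 14.3/6.42 = 2.227 half-value layers → attenuation 2^(−2.227) = 0.2136.
Combined: 0.8809 × 0.2136 = 0.1882 mGy/h.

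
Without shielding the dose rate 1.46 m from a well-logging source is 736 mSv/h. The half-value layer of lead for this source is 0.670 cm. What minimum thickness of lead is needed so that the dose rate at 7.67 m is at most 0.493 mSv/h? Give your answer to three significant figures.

At 7.67 m, distance alone gives (1.46/7.67)² = 0.03623, so 736 × 0.03623 = 26.67 mSv/h.
Further attenuation needed: 26.67/0.493 = 54.10.
n = log₂(54.10) = 5.758 half-value layers.
Thickness = 5.758 × 0.670 cm = 3.858 cm.

3.86 cm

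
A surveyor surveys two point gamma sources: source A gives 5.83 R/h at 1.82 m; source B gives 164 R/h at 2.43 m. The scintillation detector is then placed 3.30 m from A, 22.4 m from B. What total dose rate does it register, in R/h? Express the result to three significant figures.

3.70 R/h

Each source contributes Iᵢ·(dᵢ/rᵢ)²; contributions add.
A: 5.83 × (1.82/3.30)² = 1.773 R/h
B: 164 × (2.43/22.4)² = 1.930 R/h
Total = 1.773 + 1.930 = 3.703 R/h.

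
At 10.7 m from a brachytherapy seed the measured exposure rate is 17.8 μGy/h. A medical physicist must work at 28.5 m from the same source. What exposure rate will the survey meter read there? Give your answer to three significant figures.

2.51 μGy/h

Intensity scales as (d₁/d₂)², so scaling from 10.7 m to 28.5 m:
17.8 × (10.7/28.5)² = 17.8 × 0.1410 = 2.510 μGy/h.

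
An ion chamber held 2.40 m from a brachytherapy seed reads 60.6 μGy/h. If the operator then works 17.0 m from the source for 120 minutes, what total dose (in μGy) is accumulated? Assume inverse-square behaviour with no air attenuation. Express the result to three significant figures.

By the inverse-square law, rate at 17.0 m:
60.6 × (2.40/17.0)² = 60.6 × 0.01993 = 1.208 μGy/h.
Dose = rate × time = 1.208 μGy/h × 2.000 h = 2.416 μGy.

2.42 μGy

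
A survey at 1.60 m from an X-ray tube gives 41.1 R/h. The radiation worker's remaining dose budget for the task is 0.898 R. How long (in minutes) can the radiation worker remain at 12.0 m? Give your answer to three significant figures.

73.7 min

By the inverse-square law, rate at 12.0 m:
(1.60/12.0)² = 0.01778, so 41.1 × 0.01778 = 0.7308 R/h.
Stay time = 0.898 R ÷ 0.7308 R/h = 1.229 h = 73.74 min.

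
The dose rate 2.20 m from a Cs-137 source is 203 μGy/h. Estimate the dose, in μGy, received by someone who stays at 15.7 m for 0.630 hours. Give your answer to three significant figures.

2.51 μGy

Using I₁d₁² = I₂d₂², rate at 15.7 m:
(2.20/15.7)² = 0.01964, so 203 × 0.01964 = 3.987 μGy/h.
Dose = rate × time = 3.987 μGy/h × 0.6300 h = 2.512 μGy.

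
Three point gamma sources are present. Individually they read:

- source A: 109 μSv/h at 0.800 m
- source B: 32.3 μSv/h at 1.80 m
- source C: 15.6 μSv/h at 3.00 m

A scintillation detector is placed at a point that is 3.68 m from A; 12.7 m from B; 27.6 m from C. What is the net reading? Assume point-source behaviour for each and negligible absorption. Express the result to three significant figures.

Each source contributes Iᵢ·(dᵢ/rᵢ)²; contributions add.
A: 109 × (0.800/3.68)² = 5.151 μSv/h
B: 32.3 × (1.80/12.7)² = 0.6488 μSv/h
C: 15.6 × (3.00/27.6)² = 0.1843 μSv/h
Total = 5.151 + 0.6488 + 0.1843 = 5.984 μSv/h.

5.98 μSv/h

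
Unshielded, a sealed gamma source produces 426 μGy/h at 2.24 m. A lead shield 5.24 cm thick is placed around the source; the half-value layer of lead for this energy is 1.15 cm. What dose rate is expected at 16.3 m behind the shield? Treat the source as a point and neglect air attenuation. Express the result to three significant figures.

0.342 μGy/h

Distance alone: (2.24/16.3)² = 0.01889, so 426 × 0.01889 = 8.047 μGy/h.
Shield: 5.24/1.15 = 4.557 half-value layers → attenuation 2^(−4.557) = 0.04248.
Combined: 8.047 × 0.04248 = 0.3418 μGy/h.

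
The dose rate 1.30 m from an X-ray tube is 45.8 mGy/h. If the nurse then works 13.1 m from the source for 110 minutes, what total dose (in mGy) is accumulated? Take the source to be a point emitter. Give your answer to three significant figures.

Since intensity falls as 1/r², rate at 13.1 m:
45.8 × (1.30/13.1)² = 45.8 × 0.009848 = 0.4510 mGy/h.
Dose = rate × time = 0.4510 mGy/h × 1.833 h = 0.8267 mGy.

0.827 mGy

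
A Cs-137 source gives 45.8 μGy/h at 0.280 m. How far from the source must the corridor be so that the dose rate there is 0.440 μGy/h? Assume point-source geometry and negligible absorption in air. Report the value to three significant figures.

2.86 m

Using I₁d₁² = I₂d₂², d₂ = d₁·√(I₁/I₂).
I₁/I₂ = 45.8/0.440 = 104.1, so d₂ = 0.280 × √104.1 = 2.857 m.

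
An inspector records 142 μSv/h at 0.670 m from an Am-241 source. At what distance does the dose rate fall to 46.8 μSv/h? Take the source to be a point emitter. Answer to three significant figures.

By the inverse-square law, d₂ = d₁·√(I₁/I₂).
I₁/I₂ = 142/46.8 = 3.034, so d₂ = 0.670 × √3.034 = 1.167 m.

1.17 m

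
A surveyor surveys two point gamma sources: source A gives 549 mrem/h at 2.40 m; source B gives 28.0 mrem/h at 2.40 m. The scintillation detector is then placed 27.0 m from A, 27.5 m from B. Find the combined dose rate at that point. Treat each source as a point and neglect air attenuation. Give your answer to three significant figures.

By superposition, sum each source's inverse-square contribution:
A: 549 × (2.40/27.0)² = 4.338 mrem/h
B: 28.0 × (2.40/27.5)² = 0.2133 mrem/h
Total = 4.338 + 0.2133 = 4.551 mrem/h.

4.55 mrem/h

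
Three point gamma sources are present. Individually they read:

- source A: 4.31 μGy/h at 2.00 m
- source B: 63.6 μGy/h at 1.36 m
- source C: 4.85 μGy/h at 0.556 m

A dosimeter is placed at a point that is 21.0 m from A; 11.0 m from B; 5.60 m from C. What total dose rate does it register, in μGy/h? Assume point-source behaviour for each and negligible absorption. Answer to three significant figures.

Each source contributes Iᵢ·(dᵢ/rᵢ)²; contributions add.
A: 4.31 × (2.00/21.0)² = 0.03909 μGy/h
B: 63.6 × (1.36/11.0)² = 0.9722 μGy/h
C: 4.85 × (0.556/5.60)² = 0.04781 μGy/h
Total = 0.03909 + 0.9722 + 0.04781 = 1.059 μGy/h.

1.06 μGy/h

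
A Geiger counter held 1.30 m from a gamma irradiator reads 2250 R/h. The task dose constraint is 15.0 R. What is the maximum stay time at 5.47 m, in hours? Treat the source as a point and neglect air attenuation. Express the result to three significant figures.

0.118 h

Applying the 1/r² law, rate at 5.47 m:
(1.30/5.47)² = 0.05648, so 2250 × 0.05648 = 127.1 R/h.
Stay time = 15.0 R ÷ 127.1 R/h = 0.1180 h.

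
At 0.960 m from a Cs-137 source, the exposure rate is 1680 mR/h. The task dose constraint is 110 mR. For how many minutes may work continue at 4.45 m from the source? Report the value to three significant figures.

Since intensity falls as 1/r², rate at 4.45 m:
(0.960/4.45)² = 0.04654, so 1680 × 0.04654 = 78.19 mR/h.
Stay time = 110 mR ÷ 78.19 mR/h = 1.407 h = 84.42 min.

84.4 min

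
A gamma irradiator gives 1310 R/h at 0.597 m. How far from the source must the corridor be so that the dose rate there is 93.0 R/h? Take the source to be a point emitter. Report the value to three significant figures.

2.24 m

Intensity scales as (d₁/d₂)², so d₂ = d₁·√(I₁/I₂).
I₁/I₂ = 1310/93.0 = 14.09, so d₂ = 0.597 × √14.09 = 2.241 m.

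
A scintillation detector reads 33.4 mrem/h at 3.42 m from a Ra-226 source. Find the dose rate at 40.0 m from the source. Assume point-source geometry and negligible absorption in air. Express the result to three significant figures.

Applying the 1/r² law, the rate at 40.0 m is
33.4 × (3.42/40.0)² = 33.4 × 0.007310 = 0.2442 mrem/h.

0.244 mrem/h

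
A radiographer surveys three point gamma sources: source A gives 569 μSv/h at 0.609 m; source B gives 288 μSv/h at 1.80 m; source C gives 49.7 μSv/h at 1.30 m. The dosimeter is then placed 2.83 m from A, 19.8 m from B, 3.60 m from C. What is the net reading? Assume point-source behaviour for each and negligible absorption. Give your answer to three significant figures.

35.2 μSv/h

By superposition, sum each source's inverse-square contribution:
A: 569 × (0.609/2.83)² = 26.35 μSv/h
B: 288 × (1.80/19.8)² = 2.380 μSv/h
C: 49.7 × (1.30/3.60)² = 6.481 μSv/h
Total = 26.35 + 2.380 + 6.481 = 35.21 μSv/h.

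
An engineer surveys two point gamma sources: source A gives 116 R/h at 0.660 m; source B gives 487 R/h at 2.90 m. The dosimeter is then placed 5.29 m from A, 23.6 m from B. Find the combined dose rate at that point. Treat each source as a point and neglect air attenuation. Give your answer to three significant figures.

By superposition, sum each source's inverse-square contribution:
A: 116 × (0.660/5.29)² = 1.806 R/h
B: 487 × (2.90/23.6)² = 7.354 R/h
Total = 1.806 + 7.354 = 9.160 R/h.

9.16 R/h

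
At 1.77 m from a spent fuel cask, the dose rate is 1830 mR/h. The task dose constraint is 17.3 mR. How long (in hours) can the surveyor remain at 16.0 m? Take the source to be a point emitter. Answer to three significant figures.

0.772 h

Since intensity falls as 1/r², rate at 16.0 m:
1830 × (1.77/16.0)² = 1830 × 0.01224 = 22.40 mR/h.
Stay time = 17.3 mR ÷ 22.40 mR/h = 0.7723 h.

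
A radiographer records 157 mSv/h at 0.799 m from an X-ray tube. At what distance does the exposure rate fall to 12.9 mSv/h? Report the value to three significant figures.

Using I₁d₁² = I₂d₂², d₂ = d₁·√(I₁/I₂).
I₁/I₂ = 157/12.9 = 12.17, so d₂ = 0.799 × √12.17 = 2.787 m.

2.79 m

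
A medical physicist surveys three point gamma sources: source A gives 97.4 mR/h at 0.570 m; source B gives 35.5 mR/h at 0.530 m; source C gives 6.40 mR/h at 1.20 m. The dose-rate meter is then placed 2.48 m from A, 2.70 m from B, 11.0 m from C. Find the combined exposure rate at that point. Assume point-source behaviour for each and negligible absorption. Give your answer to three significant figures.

Each source contributes Iᵢ·(dᵢ/rᵢ)²; contributions add.
A: 97.4 × (0.570/2.48)² = 5.145 mR/h
B: 35.5 × (0.530/2.70)² = 1.368 mR/h
C: 6.40 × (1.20/11.0)² = 0.07617 mR/h
Total = 5.145 + 1.368 + 0.07617 = 6.589 mR/h.

6.59 mR/h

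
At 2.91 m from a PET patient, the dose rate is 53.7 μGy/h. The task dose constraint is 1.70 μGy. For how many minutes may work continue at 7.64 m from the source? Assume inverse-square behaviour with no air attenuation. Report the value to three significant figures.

Applying the 1/r² law, rate at 7.64 m:
53.7 × (2.91/7.64)² = 53.7 × 0.1451 = 7.792 μGy/h.
Stay time = 1.70 μGy ÷ 7.792 μGy/h = 0.2182 h = 13.09 min.

13.1 min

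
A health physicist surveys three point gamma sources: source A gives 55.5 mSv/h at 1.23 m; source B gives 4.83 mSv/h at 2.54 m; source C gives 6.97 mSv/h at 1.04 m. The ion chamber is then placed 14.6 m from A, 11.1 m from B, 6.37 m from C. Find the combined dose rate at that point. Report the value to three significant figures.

0.833 mSv/h

By superposition, sum each source's inverse-square contribution:
A: 55.5 × (1.23/14.6)² = 0.3939 mSv/h
B: 4.83 × (2.54/11.1)² = 0.2529 mSv/h
C: 6.97 × (1.04/6.37)² = 0.1858 mSv/h
Total = 0.3939 + 0.2529 + 0.1858 = 0.8326 mSv/h.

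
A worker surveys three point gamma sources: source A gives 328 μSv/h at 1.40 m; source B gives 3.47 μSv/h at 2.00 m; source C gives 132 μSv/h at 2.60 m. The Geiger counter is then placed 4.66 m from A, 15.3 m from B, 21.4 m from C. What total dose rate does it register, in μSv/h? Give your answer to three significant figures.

31.6 μSv/h

By superposition, sum each source's inverse-square contribution:
A: 328 × (1.40/4.66)² = 29.60 μSv/h
B: 3.47 × (2.00/15.3)² = 0.05929 μSv/h
C: 132 × (2.60/21.4)² = 1.948 μSv/h
Total = 29.60 + 0.05929 + 1.948 = 31.61 μSv/h.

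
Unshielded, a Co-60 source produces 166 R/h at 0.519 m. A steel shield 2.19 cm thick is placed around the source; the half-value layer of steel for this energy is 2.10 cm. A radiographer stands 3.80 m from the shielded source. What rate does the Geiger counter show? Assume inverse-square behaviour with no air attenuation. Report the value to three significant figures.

Distance alone: 166 × (0.519/3.80)² = 166 × 0.01865 = 3.096 R/h.
Shield: 2.19/2.10 = 1.043 half-value layers → attenuation 2^(−1.043) = 0.4853.
Combined: 3.096 × 0.4853 = 1.502 R/h.

1.50 R/h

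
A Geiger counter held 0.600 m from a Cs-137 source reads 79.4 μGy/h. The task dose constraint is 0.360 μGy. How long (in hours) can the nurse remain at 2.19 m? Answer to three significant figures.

0.0604 h

Applying the 1/r² law, rate at 2.19 m:
(0.600/2.19)² = 0.07506, so 79.4 × 0.07506 = 5.960 μGy/h.
Stay time = 0.360 μGy ÷ 5.960 μGy/h = 0.06040 h.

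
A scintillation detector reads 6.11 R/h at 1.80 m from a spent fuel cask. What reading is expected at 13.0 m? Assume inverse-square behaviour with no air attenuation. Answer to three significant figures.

Intensity scales as (d₁/d₂)², so the rate at 13.0 m is
6.11 × (1.80/13.0)² = 6.11 × 0.01917 = 0.1171 R/h.

0.117 R/h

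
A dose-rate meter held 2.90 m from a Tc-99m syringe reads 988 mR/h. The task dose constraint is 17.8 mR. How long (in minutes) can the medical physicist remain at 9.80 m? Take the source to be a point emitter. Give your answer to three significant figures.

Applying the 1/r² law, rate at 9.80 m:
988 × (2.90/9.80)² = 988 × 0.08757 = 86.52 mR/h.
Stay time = 17.8 mR ÷ 86.52 mR/h = 0.2057 h = 12.34 min.

12.3 min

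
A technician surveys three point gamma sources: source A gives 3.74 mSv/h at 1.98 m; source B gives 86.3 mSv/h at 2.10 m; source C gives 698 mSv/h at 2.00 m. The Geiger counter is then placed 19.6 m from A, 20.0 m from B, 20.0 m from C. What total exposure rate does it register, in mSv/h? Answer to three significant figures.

Each source contributes Iᵢ·(dᵢ/rᵢ)²; contributions add.
A: 3.74 × (1.98/19.6)² = 0.03817 mSv/h
B: 86.3 × (2.10/20.0)² = 0.9515 mSv/h
C: 698 × (2.00/20.0)² = 6.980 mSv/h
Total = 0.03817 + 0.9515 + 6.980 = 7.970 mSv/h.

7.97 mSv/h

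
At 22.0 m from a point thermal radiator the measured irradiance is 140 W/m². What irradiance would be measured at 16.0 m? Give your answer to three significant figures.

Applying the 1/r² law, scaling from 22.0 m to 16.0 m:
140 × (22.0/16.0)² = 140 × 1.891 = 264.7 W/m².

265 W/m²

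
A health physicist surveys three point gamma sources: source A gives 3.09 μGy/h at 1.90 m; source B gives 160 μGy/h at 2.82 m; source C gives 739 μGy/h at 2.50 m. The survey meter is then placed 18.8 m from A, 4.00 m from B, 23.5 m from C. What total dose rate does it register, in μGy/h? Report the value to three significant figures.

87.9 μGy/h

By superposition, sum each source's inverse-square contribution:
A: 3.09 × (1.90/18.8)² = 0.03156 μGy/h
B: 160 × (2.82/4.00)² = 79.52 μGy/h
C: 739 × (2.50/23.5)² = 8.364 μGy/h
Total = 0.03156 + 79.52 + 8.364 = 87.92 μGy/h.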